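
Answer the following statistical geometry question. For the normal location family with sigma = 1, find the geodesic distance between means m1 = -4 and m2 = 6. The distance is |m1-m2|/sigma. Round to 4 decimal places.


On the fixed-variance normal subfamily, geodesic distance = |m1-m2|/sigma.
|-4 - 6| = 10.
sigma = 1.
d = 10/1 = 10.0000

10.0000


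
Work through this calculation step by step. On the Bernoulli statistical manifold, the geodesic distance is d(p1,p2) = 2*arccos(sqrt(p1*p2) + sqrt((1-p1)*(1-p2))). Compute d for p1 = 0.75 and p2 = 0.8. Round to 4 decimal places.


Geodesic distance on Bernoulli manifold:
d(p1,p2) = 2*arccos(sqrt(p1*p2) + sqrt((1-p1)*(1-p2))).
sqrt(p1*p2) = sqrt(0.75*0.8) = 0.774597.
sqrt((1-p1)*(1-p2)) = sqrt(0.25*0.2) = 0.223607.
arg = 0.774597 + 0.223607 = 0.998203.
d = 2*arccos(0.998203) = 0.1199

0.1199


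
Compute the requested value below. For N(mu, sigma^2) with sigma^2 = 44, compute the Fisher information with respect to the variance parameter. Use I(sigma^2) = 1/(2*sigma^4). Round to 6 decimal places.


Fisher information for variance: I(sigma^2) = 1/(2*sigma^4).
sigma^2 = 44, so sigma^4 = 1936.
I = 1/(2*1936) = 1/3872 = 0.000258

0.000258


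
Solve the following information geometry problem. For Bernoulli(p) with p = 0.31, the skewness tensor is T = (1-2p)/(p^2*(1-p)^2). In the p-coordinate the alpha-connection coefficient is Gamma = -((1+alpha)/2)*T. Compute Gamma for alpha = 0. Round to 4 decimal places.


Skewness (Amari-Chentsov) tensor: T = (1-2p)/(p^2*(1-p)^2).
p = 0.31, 1-2p = 0.38, p^2 = 0.0961, (1-p)^2 = 0.4761.
T = 0.38/(0.0961 * 0.4761) = 8.305428.
In the p-coordinate, Gamma^(alpha) = Gamma^(0) - (alpha/2)*T with Gamma^(0) = (1/2)*g'(p) = -T/2,
so Gamma^(alpha) = -((1+alpha)/2)*T.
alpha = 0, -(1+alpha)/2 = -0.5.
Gamma = -0.5 * 8.305428 = -4.1527

-4.1527


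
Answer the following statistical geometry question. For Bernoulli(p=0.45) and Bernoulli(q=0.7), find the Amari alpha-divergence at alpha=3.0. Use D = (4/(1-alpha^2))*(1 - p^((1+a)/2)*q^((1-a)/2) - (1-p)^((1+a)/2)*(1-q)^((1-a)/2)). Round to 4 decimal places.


Amari alpha-divergence:
D = (4/(1-alpha^2))*(1 - p^((1+a)/2)*q^((1-a)/2) - (1-p)^((1+a)/2)*(1-q)^((1-a)/2)).
alpha = 3.0, p = 0.45, q = 0.7.
e1 = (1+alpha)/2 = 2.0, e2 = (1-alpha)/2 = -1.0.
t1 = p^e1 * q^e2 = 0.45^2.0 * 0.7^-1.0 = 0.289286.
t2 = (1-p)^e1 * (1-q)^e2 = 0.55^2.0 * 0.3^-1.0 = 1.008333.
4/(1-alpha^2) = -0.5.
D = -0.5*(1 - 0.289286 - 1.008333) = 0.1488

0.1488


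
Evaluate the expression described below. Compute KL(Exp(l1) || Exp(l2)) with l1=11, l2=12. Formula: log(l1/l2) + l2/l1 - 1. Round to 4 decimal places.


KL divergence for exponential family:
KL = log(l1/l2) + l2/l1 - 1.
log(11/12) = -0.087011.
12/11 = 1.090909.
KL = -0.087011 + 1.090909 - 1 = 0.0039

0.0039


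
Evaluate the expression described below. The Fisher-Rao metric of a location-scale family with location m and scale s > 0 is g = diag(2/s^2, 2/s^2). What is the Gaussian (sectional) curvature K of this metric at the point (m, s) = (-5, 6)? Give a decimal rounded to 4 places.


The metric has the form g = (A dm^2 + B ds^2)/s^2 with A = 2, B = 2.
Substitute u = sqrt(A/B)*m: g = B*(du^2 + ds^2)/s^2, i.e. B times the
Poincare upper half-plane metric, which has constant Gaussian curvature -1.
Scaling a 2D metric by a constant c divides the Gaussian curvature by c,
so K = -1/B = -1/(2) = -0.5000 everywhere (the point (m, s) = (-5, 6) is irrelevant:
the curvature is constant).
The requested Gaussian curvature is K = -0.5000.

-0.5000


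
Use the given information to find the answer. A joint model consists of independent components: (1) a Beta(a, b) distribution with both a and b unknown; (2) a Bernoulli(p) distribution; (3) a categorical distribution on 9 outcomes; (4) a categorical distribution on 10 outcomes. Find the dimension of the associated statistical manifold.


The dimension of a statistical manifold equals the number of free
(independent) real parameters of the model. For a product of independent
blocks the parameter counts add.
- Beta (a, b): 2.
- Bernoulli (p): 1.
- categorical on 9 outcomes (probabilities sum to 1): 9-1 = 8.
- categorical on 10 outcomes (probabilities sum to 1): 10-1 = 9.
Total = 2 + 1 + 8 + 9 = 20.
Dimension = 20

20


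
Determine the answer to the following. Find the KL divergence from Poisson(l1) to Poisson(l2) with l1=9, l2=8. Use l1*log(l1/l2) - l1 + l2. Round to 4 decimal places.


KL divergence for Poisson:
KL = l1*log(l1/l2) - l1 + l2.
l1 = 9, l2 = 8.
log(9/8) = 0.117783.
l1*log(l1/l2) = 9 * 0.117783 = 1.060047.
KL = 1.060047 - 9 + 8 = 0.0600

0.0600


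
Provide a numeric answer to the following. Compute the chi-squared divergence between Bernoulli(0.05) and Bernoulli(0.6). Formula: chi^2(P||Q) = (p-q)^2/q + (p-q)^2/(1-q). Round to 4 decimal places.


Chi-squared divergence between Bernoulli distributions:
chi^2 = (p-q)^2/q + (p-q)^2/(1-q).
p = 0.05, q = 0.6, p-q = -0.55.
(p-q)^2 = 0.3025.
term1 = 0.3025/0.6 = 0.504167.
term2 = 0.3025/0.4 = 0.75625.
chi^2 = 0.504167 + 0.75625 = 1.2604

1.2604


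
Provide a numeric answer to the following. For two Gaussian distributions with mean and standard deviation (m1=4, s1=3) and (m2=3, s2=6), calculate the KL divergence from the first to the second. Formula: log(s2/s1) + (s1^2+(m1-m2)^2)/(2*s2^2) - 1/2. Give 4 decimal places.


KL divergence between normal distributions:
KL = log(s2/s1) + (s1^2 + (m1-m2)^2)/(2*s2^2) - 1/2.
log(6/3) = 0.693147.
(3^2 + (4-3)^2)/(2*6^2) = (9 + 1)/72 = 0.138889.
KL = 0.693147 + 0.138889 - 0.5 = 0.3320

0.3320


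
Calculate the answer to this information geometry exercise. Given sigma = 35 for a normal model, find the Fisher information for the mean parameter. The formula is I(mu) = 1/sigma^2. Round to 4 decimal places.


The Fisher information for the mean of a normal distribution is I(mu) = 1/sigma^2.
sigma = 35, so sigma^2 = 1225.
I(mu) = 1/1225 = 0.0008

0.0008


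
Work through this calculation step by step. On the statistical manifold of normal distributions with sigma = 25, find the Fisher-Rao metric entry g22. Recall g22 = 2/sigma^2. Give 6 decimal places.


For the 2-parameter normal family, the Fisher metric has:
  g11 = 1/sigma^2, g22 = 2/sigma^2.
sigma = 25, sigma^2 = 625.
g22 = 0.003200

0.003200


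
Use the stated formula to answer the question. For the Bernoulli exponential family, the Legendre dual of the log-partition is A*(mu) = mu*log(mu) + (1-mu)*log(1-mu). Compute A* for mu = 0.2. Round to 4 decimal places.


Legendre transform for Bernoulli:
A*(mu) = mu*log(mu) + (1-mu)*log(1-mu).
mu = 0.2, 1-mu = 0.8.
mu*log(mu) = 0.2*log(0.2) = -0.321888.
(1-mu)*log(1-mu) = 0.8*log(0.8) = -0.178515.
A* = -0.321888 + -0.178515 = -0.5004

-0.5004


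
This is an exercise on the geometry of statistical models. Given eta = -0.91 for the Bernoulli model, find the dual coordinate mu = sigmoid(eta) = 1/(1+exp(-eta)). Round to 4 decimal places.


Dual coordinate (expectation parameter) for Bernoulli:
mu = 1/(1+exp(-eta)).
eta = -0.91.
exp(-eta) = exp(0.91) = 2.484323.
mu = 1/(1+2.484323) = 0.2870

0.2870


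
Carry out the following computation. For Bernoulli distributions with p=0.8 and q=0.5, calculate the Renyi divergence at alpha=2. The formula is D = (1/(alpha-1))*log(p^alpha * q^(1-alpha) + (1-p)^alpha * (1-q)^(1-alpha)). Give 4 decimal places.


Renyi divergence of order alpha between Bernoulli distributions:
D = (1/(alpha-1))*log(p^alpha * q^(1-alpha) + (1-p)^alpha * (1-q)^(1-alpha)).
alpha = 2, p = 0.8, q = 0.5.
p^alpha * q^(1-alpha) = 0.8^2 * 0.5^-1 = 1.28.
(1-p)^alpha * (1-q)^(1-alpha) = 0.2^2 * 0.5^-1 = 0.08.
sum = 1.28 + 0.08 = 1.36.
D = (1/1)*log(1.36) = 0.3075

0.3075


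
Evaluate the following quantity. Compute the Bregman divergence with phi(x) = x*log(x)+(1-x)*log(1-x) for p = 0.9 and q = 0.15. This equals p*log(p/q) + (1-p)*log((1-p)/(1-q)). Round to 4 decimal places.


Bregman divergence with negative entropy generator:
D = p*log(p/q) + (1-p)*log((1-p)/(1-q)).
p = 0.9, q = 0.15.
p*log(p/q) = 0.9*log(0.9/0.15) = 1.612584.
(1-p)*log((1-p)/(1-q)) = 0.1*log(0.1/0.85) = -0.214007.
D = 1.612584 + -0.214007 = 1.3986

1.3986


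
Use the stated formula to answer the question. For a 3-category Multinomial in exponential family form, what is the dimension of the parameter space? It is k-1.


Exponential family dimension calculation:
For Multinomial with k=3 categories, dim = k-1 = 2.

2


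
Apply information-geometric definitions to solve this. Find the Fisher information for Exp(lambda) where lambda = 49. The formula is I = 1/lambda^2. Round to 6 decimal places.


Fisher information for exponential: I(lambda) = 1/lambda^2.
lambda = 49, lambda^2 = 2401.
I = 1/2401 = 0.000416

0.000416


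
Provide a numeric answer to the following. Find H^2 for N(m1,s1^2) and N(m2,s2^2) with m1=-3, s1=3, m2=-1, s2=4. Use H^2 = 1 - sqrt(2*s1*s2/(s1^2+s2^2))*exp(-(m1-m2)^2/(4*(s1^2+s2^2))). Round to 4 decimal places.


Squared Hellinger distance for Gaussians:
H^2 = 1 - sqrt(2*s1*s2/(s1^2+s2^2)) * exp(-(m1-m2)^2/(4*(s1^2+s2^2))).
s1^2 = 9, s2^2 = 16, s1^2+s2^2 = 25.
sqrt(2*3*4/(25)) = 0.979796.
(m1-m2)^2 = (-2)^2 = 4.
exp(-4/(4*25)) = exp(-0.04) = 0.960789.
H^2 = 1 - 0.979796*0.960789 = 0.0586

0.0586


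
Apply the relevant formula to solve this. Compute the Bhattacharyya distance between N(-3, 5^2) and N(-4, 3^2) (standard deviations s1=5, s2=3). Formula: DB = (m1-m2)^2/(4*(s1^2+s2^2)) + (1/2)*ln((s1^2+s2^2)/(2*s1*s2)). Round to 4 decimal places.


Bhattacharyya distance between two Gaussians:
DB = (m1-m2)^2/(4*(s1^2+s2^2)) + (1/2)*ln((s1^2+s2^2)/(2*s1*s2)).
(m1-m2)^2 = (1)^2 = 1.
s1^2+s2^2 = 25 + 9 = 34.
term1 = 1/136 = 0.007353.
term2 = 0.5*ln(34/30.0) = 0.062582.
DB = 0.007353 + 0.062582 = 0.0699

0.0699


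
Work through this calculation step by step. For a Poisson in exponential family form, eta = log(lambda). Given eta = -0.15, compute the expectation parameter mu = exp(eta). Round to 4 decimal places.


Expectation parameter for Poisson exponential family:
mu = exp(eta).
eta = -0.15.
mu = exp(-0.15) = 0.8607

0.8607


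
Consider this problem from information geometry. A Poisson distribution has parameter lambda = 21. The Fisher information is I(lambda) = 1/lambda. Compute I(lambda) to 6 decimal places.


Fisher information for Poisson: I(lambda) = 1/lambda.
lambda = 21.
I(lambda) = 1/21 = 0.047619

0.047619


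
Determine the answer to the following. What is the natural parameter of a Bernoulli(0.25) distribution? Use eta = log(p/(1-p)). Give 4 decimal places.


Natural parameter for Bernoulli: eta = log(p/(1-p)).
p = 0.25, 1-p = 0.75.
p/(1-p) = 0.333333.
eta = log(0.333333) = -1.0986

-1.0986


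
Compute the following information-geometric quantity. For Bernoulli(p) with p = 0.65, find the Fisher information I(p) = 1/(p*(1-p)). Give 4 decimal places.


For Bernoulli(p), Fisher information is I(p) = 1/(p*(1-p)).
p = 0.65, 1-p = 0.35.
p*(1-p) = 0.2275.
I(p) = 1/0.2275 = 4.3956

4.3956


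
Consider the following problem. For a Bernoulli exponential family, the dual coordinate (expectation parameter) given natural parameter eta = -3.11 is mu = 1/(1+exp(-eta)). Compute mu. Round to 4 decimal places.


Dual coordinate (expectation parameter) for Bernoulli:
mu = 1/(1+exp(-eta)).
eta = -3.11.
exp(-eta) = exp(3.11) = 22.421044.
mu = 1/(1+22.421044) = 0.0427

0.0427


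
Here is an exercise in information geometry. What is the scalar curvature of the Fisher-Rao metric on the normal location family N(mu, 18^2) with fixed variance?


This family has a single free parameter, so its statistical manifold
is 1-dimensional. The Riemann curvature tensor of any 1-dimensional
Riemannian manifold vanishes identically, so R = 0.

0


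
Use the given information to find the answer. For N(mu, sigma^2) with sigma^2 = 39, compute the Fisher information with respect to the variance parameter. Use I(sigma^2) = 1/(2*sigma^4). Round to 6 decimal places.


Fisher information for variance: I(sigma^2) = 1/(2*sigma^4).
sigma^2 = 39, so sigma^4 = 1521.
I = 1/(2*1521) = 1/3042 = 0.000329

0.000329


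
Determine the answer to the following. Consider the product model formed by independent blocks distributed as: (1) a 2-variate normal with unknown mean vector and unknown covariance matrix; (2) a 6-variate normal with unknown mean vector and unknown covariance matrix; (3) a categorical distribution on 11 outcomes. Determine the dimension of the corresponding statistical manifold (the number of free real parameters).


The dimension of a statistical manifold equals the number of free
(independent) real parameters of the model. For a product of independent
blocks the parameter counts add.
- 2-variate normal: 2 (mean) + 2*3/2 = 3 (symmetric covariance) = 5.
- 6-variate normal: 6 (mean) + 6*7/2 = 21 (symmetric covariance) = 27.
- categorical on 11 outcomes (probabilities sum to 1): 11-1 = 10.
Total = 5 + 27 + 10 = 42.
Dimension = 42

42


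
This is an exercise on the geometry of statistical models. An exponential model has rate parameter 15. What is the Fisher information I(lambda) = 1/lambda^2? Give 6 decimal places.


Fisher information for exponential: I(lambda) = 1/lambda^2.
lambda = 15, lambda^2 = 225.
I = 1/225 = 0.004444

0.004444


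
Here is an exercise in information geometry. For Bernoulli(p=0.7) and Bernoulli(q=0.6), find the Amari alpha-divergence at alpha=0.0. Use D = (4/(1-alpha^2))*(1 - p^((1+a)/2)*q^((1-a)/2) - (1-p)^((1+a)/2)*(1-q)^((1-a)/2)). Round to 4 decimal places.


Amari alpha-divergence:
D = (4/(1-alpha^2))*(1 - p^((1+a)/2)*q^((1-a)/2) - (1-p)^((1+a)/2)*(1-q)^((1-a)/2)).
alpha = 0.0, p = 0.7, q = 0.6.
e1 = (1+alpha)/2 = 0.5, e2 = (1-alpha)/2 = 0.5.
t1 = p^e1 * q^e2 = 0.7^0.5 * 0.6^0.5 = 0.648074.
t2 = (1-p)^e1 * (1-q)^e2 = 0.3^0.5 * 0.4^0.5 = 0.34641.
4/(1-alpha^2) = 4.0.
D = 4.0*(1 - 0.648074 - 0.34641) = 0.0221

0.0221


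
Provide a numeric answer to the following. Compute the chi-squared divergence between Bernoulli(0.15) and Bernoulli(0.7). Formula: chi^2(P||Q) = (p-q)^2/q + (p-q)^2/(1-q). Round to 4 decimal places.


Chi-squared divergence between Bernoulli distributions:
chi^2 = (p-q)^2/q + (p-q)^2/(1-q).
p = 0.15, q = 0.7, p-q = -0.55.
(p-q)^2 = 0.3025.
term1 = 0.3025/0.7 = 0.432143.
term2 = 0.3025/0.3 = 1.008333.
chi^2 = 0.432143 + 1.008333 = 1.4405

1.4405


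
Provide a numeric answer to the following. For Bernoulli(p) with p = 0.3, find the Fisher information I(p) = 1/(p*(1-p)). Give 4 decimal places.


For Bernoulli(p), Fisher information is I(p) = 1/(p*(1-p)).
p = 0.3, 1-p = 0.7.
p*(1-p) = 0.21.
I(p) = 1/0.21 = 4.7619

4.7619


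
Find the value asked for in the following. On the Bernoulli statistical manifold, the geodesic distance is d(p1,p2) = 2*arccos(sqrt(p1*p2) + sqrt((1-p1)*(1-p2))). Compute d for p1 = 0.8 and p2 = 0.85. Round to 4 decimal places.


Geodesic distance on Bernoulli manifold:
d(p1,p2) = 2*arccos(sqrt(p1*p2) + sqrt((1-p1)*(1-p2))).
sqrt(p1*p2) = sqrt(0.8*0.85) = 0.824621.
sqrt((1-p1)*(1-p2)) = sqrt(0.2*0.15) = 0.173205.
arg = 0.824621 + 0.173205 = 0.997826.
d = 2*arccos(0.997826) = 0.1319

0.1319


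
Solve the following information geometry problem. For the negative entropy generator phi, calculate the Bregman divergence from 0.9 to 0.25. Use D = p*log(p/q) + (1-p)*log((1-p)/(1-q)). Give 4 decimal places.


Bregman divergence with negative entropy generator:
D = p*log(p/q) + (1-p)*log((1-p)/(1-q)).
p = 0.9, q = 0.25.
p*log(p/q) = 0.9*log(0.9/0.25) = 1.15284.
(1-p)*log((1-p)/(1-q)) = 0.1*log(0.1/0.75) = -0.20149.
D = 1.15284 + -0.20149 = 0.9514

0.9514


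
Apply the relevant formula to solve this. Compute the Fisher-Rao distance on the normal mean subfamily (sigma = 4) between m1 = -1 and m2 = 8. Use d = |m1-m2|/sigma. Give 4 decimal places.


On the fixed-variance normal subfamily, geodesic distance = |m1-m2|/sigma.
|-1 - 8| = 9.
sigma = 4.
d = 9/4 = 2.2500

2.2500


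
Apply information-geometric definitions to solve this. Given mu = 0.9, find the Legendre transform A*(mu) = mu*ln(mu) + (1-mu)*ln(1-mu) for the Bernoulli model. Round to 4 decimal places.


Legendre transform for Bernoulli:
A*(mu) = mu*log(mu) + (1-mu)*log(1-mu).
mu = 0.9, 1-mu = 0.1.
mu*log(mu) = 0.9*log(0.9) = -0.094824.
(1-mu)*log(1-mu) = 0.1*log(0.1) = -0.230259.
A* = -0.094824 + -0.230259 = -0.3251

-0.3251


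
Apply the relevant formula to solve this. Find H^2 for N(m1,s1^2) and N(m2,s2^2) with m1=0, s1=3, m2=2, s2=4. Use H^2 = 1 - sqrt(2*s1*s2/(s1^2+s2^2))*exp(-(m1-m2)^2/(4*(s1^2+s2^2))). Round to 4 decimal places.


Squared Hellinger distance for Gaussians:
H^2 = 1 - sqrt(2*s1*s2/(s1^2+s2^2)) * exp(-(m1-m2)^2/(4*(s1^2+s2^2))).
s1^2 = 9, s2^2 = 16, s1^2+s2^2 = 25.
sqrt(2*3*4/(25)) = 0.979796.
(m1-m2)^2 = (-2)^2 = 4.
exp(-4/(4*25)) = exp(-0.04) = 0.960789.
H^2 = 1 - 0.979796*0.960789 = 0.0586

0.0586


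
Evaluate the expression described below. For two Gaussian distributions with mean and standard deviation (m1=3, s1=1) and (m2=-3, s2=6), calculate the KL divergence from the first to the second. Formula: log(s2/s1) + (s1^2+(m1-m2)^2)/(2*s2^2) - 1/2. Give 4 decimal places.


KL divergence between normal distributions:
KL = log(s2/s1) + (s1^2 + (m1-m2)^2)/(2*s2^2) - 1/2.
log(6/1) = 1.791759.
(1^2 + (3--3)^2)/(2*6^2) = (1 + 36)/72 = 0.513889.
KL = 1.791759 + 0.513889 - 0.5 = 1.8056

1.8056


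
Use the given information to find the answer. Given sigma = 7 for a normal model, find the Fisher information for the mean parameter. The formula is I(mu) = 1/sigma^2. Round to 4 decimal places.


The Fisher information for the mean of a normal distribution is I(mu) = 1/sigma^2.
sigma = 7, so sigma^2 = 49.
I(mu) = 1/49 = 0.0204

0.0204


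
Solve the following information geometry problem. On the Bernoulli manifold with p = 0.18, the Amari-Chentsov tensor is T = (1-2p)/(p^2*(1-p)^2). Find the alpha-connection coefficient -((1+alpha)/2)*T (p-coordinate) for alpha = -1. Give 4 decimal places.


Skewness (Amari-Chentsov) tensor: T = (1-2p)/(p^2*(1-p)^2).
p = 0.18, 1-2p = 0.64, p^2 = 0.0324, (1-p)^2 = 0.6724.
T = 0.64/(0.0324 * 0.6724) = 29.376988.
In the p-coordinate, Gamma^(alpha) = Gamma^(0) - (alpha/2)*T with Gamma^(0) = (1/2)*g'(p) = -T/2,
so Gamma^(alpha) = -((1+alpha)/2)*T.
alpha = -1, -(1+alpha)/2 = 0.0.
Gamma = 0.0 * 29.376988 = 0.0000

0.0000


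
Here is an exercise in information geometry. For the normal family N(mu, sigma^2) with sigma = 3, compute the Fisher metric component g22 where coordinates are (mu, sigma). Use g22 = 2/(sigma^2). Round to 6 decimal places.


For the 2-parameter normal family, the Fisher metric has:
  g11 = 1/sigma^2, g22 = 2/sigma^2.
sigma = 3, sigma^2 = 9.
g22 = 0.222222

0.222222


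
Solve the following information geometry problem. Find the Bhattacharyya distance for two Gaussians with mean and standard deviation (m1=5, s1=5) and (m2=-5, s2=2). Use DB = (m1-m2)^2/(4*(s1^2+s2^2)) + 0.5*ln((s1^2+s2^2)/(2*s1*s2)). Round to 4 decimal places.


Bhattacharyya distance between two Gaussians:
DB = (m1-m2)^2/(4*(s1^2+s2^2)) + (1/2)*ln((s1^2+s2^2)/(2*s1*s2)).
(m1-m2)^2 = (10)^2 = 100.
s1^2+s2^2 = 25 + 4 = 29.
term1 = 100/116 = 0.862069.
term2 = 0.5*ln(29/20.0) = 0.185782.
DB = 0.862069 + 0.185782 = 1.0479

1.0479


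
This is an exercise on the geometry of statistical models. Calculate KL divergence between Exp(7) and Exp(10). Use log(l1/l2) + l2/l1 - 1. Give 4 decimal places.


KL divergence for exponential family:
KL = log(l1/l2) + l2/l1 - 1.
log(7/10) = -0.356675.
10/7 = 1.428571.
KL = -0.356675 + 1.428571 - 1 = 0.0719

0.0719


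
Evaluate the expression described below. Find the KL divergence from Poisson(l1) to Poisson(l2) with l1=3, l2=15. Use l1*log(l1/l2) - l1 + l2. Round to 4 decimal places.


KL divergence for Poisson:
KL = l1*log(l1/l2) - l1 + l2.
l1 = 3, l2 = 15.
log(3/15) = -1.609438.
l1*log(l1/l2) = 3 * -1.609438 = -4.828314.
KL = -4.828314 - 3 + 15 = 7.1717

7.1717


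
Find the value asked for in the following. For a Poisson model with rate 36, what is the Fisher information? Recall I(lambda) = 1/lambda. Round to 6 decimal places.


Fisher information for Poisson: I(lambda) = 1/lambda.
lambda = 36.
I(lambda) = 1/36 = 0.027778

0.027778


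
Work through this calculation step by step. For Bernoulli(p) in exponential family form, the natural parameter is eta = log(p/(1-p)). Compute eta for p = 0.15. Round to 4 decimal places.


Natural parameter for Bernoulli: eta = log(p/(1-p)).
p = 0.15, 1-p = 0.85.
p/(1-p) = 0.176471.
eta = log(0.176471) = -1.7346

-1.7346


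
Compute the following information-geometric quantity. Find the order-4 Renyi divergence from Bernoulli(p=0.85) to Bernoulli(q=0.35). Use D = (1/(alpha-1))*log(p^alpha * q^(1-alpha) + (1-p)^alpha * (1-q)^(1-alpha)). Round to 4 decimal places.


Renyi divergence of order alpha between Bernoulli distributions:
D = (1/(alpha-1))*log(p^alpha * q^(1-alpha) + (1-p)^alpha * (1-q)^(1-alpha)).
alpha = 4, p = 0.85, q = 0.35.
p^alpha * q^(1-alpha) = 0.85^4 * 0.35^-3 = 12.175073.
(1-p)^alpha * (1-q)^(1-alpha) = 0.15^4 * 0.65^-3 = 0.001843.
sum = 12.175073 + 0.001843 = 12.176916.
D = (1/3)*log(12.176916) = 0.8332

0.8332


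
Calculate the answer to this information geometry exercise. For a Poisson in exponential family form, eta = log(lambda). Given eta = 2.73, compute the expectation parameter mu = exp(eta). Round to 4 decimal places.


Expectation parameter for Poisson exponential family:
mu = exp(eta).
eta = 2.73.
mu = exp(2.73) = 15.3329

15.3329


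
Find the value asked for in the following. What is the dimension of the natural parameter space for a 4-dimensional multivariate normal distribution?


Exponential family dimension calculation:
For 4-dim MVN: mean has 4 params, covariance has 4*5/2 = 10 unique entries.
Total dim = 4 + 10 = 14.

14


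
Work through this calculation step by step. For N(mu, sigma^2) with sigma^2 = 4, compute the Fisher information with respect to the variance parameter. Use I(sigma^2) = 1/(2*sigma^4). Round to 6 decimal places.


Fisher information for variance: I(sigma^2) = 1/(2*sigma^4).
sigma^2 = 4, so sigma^4 = 16.
I = 1/(2*16) = 1/32 = 0.031250

0.031250


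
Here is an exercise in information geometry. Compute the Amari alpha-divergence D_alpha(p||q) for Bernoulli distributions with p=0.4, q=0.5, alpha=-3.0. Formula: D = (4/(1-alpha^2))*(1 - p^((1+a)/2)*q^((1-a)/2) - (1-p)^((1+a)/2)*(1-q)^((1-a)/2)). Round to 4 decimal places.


Amari alpha-divergence:
D = (4/(1-alpha^2))*(1 - p^((1+a)/2)*q^((1-a)/2) - (1-p)^((1+a)/2)*(1-q)^((1-a)/2)).
alpha = -3.0, p = 0.4, q = 0.5.
e1 = (1+alpha)/2 = -1.0, e2 = (1-alpha)/2 = 2.0.
t1 = p^e1 * q^e2 = 0.4^-1.0 * 0.5^2.0 = 0.625.
t2 = (1-p)^e1 * (1-q)^e2 = 0.6^-1.0 * 0.5^2.0 = 0.416667.
4/(1-alpha^2) = -0.5.
D = -0.5*(1 - 0.625 - 0.416667) = 0.0208

0.0208


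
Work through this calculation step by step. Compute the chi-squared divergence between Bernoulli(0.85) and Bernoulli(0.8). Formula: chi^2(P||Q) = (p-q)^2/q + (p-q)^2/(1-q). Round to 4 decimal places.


Chi-squared divergence between Bernoulli distributions:
chi^2 = (p-q)^2/q + (p-q)^2/(1-q).
p = 0.85, q = 0.8, p-q = 0.05.
(p-q)^2 = 0.0025.
term1 = 0.0025/0.8 = 0.003125.
term2 = 0.0025/0.2 = 0.0125.
chi^2 = 0.003125 + 0.0125 = 0.0156

0.0156


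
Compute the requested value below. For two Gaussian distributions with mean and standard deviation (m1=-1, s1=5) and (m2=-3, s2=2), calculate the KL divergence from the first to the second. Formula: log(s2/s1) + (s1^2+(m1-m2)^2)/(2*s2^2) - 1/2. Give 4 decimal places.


KL divergence between normal distributions:
KL = log(s2/s1) + (s1^2 + (m1-m2)^2)/(2*s2^2) - 1/2.
log(2/5) = -0.916291.
(5^2 + (-1--3)^2)/(2*2^2) = (25 + 4)/8 = 3.625.
KL = -0.916291 + 3.625 - 0.5 = 2.2087

2.2087


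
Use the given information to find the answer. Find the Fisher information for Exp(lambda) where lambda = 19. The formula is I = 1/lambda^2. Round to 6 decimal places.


Fisher information for exponential: I(lambda) = 1/lambda^2.
lambda = 19, lambda^2 = 361.
I = 1/361 = 0.002770

0.002770


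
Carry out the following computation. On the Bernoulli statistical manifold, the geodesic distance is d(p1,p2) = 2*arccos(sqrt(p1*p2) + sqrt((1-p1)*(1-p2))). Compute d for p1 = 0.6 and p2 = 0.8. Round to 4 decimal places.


Geodesic distance on Bernoulli manifold:
d(p1,p2) = 2*arccos(sqrt(p1*p2) + sqrt((1-p1)*(1-p2))).
sqrt(p1*p2) = sqrt(0.6*0.8) = 0.69282.
sqrt((1-p1)*(1-p2)) = sqrt(0.4*0.2) = 0.282843.
arg = 0.69282 + 0.282843 = 0.975663.
d = 2*arccos(0.975663) = 0.4421

0.4421


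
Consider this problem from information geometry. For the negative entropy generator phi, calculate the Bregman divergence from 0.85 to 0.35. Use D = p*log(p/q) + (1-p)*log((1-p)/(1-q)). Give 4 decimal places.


Bregman divergence with negative entropy generator:
D = p*log(p/q) + (1-p)*log((1-p)/(1-q)).
p = 0.85, q = 0.35.
p*log(p/q) = 0.85*log(0.85/0.35) = 0.754208.
(1-p)*log((1-p)/(1-q)) = 0.15*log(0.15/0.65) = -0.219951.
D = 0.754208 + -0.219951 = 0.5343

0.5343


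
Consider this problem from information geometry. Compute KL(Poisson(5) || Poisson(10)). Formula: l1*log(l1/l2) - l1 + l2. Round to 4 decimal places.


KL divergence for Poisson:
KL = l1*log(l1/l2) - l1 + l2.
l1 = 5, l2 = 10.
log(5/10) = -0.693147.
l1*log(l1/l2) = 5 * -0.693147 = -3.465736.
KL = -3.465736 - 5 + 10 = 1.5343

1.5343


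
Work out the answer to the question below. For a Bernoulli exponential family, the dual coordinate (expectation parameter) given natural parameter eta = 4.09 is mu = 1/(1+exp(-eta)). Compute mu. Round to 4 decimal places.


Dual coordinate (expectation parameter) for Bernoulli:
mu = 1/(1+exp(-eta)).
eta = 4.09.
exp(-eta) = exp(-4.09) = 0.016739.
mu = 1/(1+0.016739) = 0.9835

0.9835


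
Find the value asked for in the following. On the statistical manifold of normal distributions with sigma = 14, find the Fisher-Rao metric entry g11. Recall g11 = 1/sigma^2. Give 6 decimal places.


For the 2-parameter normal family, the Fisher metric has:
  g11 = 1/sigma^2, g22 = 2/sigma^2.
sigma = 14, sigma^2 = 196.
g11 = 0.005102

0.005102


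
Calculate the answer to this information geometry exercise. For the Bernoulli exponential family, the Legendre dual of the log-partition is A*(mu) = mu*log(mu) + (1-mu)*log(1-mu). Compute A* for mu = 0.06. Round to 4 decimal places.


Legendre transform for Bernoulli:
A*(mu) = mu*log(mu) + (1-mu)*log(1-mu).
mu = 0.06, 1-mu = 0.94.
mu*log(mu) = 0.06*log(0.06) = -0.168805.
(1-mu)*log(1-mu) = 0.94*log(0.94) = -0.058163.
A* = -0.168805 + -0.058163 = -0.2270

-0.2270


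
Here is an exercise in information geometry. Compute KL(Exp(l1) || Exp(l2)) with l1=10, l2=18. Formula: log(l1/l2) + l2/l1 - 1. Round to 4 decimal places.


KL divergence for exponential family:
KL = log(l1/l2) + l2/l1 - 1.
log(10/18) = -0.587787.
18/10 = 1.8.
KL = -0.587787 + 1.8 - 1 = 0.2122

0.2122


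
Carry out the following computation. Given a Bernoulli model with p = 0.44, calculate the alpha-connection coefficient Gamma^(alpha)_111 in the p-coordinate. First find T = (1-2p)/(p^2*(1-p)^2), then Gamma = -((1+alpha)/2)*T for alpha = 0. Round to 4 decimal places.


Skewness (Amari-Chentsov) tensor: T = (1-2p)/(p^2*(1-p)^2).
p = 0.44, 1-2p = 0.12, p^2 = 0.1936, (1-p)^2 = 0.3136.
T = 0.12/(0.1936 * 0.3136) = 1.976514.
In the p-coordinate, Gamma^(alpha) = Gamma^(0) - (alpha/2)*T with Gamma^(0) = (1/2)*g'(p) = -T/2,
so Gamma^(alpha) = -((1+alpha)/2)*T.
alpha = 0, -(1+alpha)/2 = -0.5.
Gamma = -0.5 * 1.976514 = -0.9883

-0.9883


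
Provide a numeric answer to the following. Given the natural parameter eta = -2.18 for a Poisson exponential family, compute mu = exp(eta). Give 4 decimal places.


Expectation parameter for Poisson exponential family:
mu = exp(eta).
eta = -2.18.
mu = exp(-2.18) = 0.1130

0.1130


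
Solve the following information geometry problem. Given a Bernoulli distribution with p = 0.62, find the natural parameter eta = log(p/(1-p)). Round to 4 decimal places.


Natural parameter for Bernoulli: eta = log(p/(1-p)).
p = 0.62, 1-p = 0.38.
p/(1-p) = 1.631579.
eta = log(1.631579) = 0.4895

0.4895


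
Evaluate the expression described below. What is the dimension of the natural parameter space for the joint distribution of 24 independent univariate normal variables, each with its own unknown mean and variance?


Exponential family dimension calculation:
Each univariate normal has two natural parameters (mu/sigma^2 and -1/(2 sigma^2)).
With 24 independent components, dim = 2 * 24 = 48.

48


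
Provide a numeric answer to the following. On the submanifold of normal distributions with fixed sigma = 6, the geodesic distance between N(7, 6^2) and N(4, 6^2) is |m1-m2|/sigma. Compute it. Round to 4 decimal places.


On the fixed-variance normal subfamily, geodesic distance = |m1-m2|/sigma.
|7 - 4| = 3.
sigma = 6.
d = 3/6 = 0.5000

0.5000


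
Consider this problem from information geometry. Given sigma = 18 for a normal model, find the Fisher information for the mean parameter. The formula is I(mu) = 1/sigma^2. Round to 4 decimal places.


The Fisher information for the mean of a normal distribution is I(mu) = 1/sigma^2.
sigma = 18, so sigma^2 = 324.
I(mu) = 1/324 = 0.0031

0.0031


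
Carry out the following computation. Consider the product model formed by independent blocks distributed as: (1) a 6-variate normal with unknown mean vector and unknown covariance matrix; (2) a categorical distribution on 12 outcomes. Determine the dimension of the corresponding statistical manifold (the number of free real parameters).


The dimension of a statistical manifold equals the number of free
(independent) real parameters of the model. For a product of independent
blocks the parameter counts add.
- 6-variate normal: 6 (mean) + 6*7/2 = 21 (symmetric covariance) = 27.
- categorical on 12 outcomes (probabilities sum to 1): 12-1 = 11.
Total = 27 + 11 = 38.
Dimension = 38

38


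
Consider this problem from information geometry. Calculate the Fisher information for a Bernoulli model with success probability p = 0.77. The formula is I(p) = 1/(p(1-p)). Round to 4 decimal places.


For Bernoulli(p), Fisher information is I(p) = 1/(p*(1-p)).
p = 0.77, 1-p = 0.23.
p*(1-p) = 0.1771.
I(p) = 1/0.1771 = 5.6465

5.6465


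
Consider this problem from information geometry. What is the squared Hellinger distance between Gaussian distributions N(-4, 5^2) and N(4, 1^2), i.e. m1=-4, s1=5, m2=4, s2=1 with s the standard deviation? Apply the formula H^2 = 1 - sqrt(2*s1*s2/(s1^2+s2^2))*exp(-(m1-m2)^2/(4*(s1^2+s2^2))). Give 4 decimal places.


Squared Hellinger distance for Gaussians:
H^2 = 1 - sqrt(2*s1*s2/(s1^2+s2^2)) * exp(-(m1-m2)^2/(4*(s1^2+s2^2))).
s1^2 = 25, s2^2 = 1, s1^2+s2^2 = 26.
sqrt(2*5*1/(26)) = 0.620174.
(m1-m2)^2 = (-8)^2 = 64.
exp(-64/(4*26)) = exp(-0.615385) = 0.540433.
H^2 = 1 - 0.620174*0.540433 = 0.6648

0.6648


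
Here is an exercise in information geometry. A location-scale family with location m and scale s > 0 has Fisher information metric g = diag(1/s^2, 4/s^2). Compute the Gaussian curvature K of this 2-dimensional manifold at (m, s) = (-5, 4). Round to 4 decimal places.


The metric has the form g = (A dm^2 + B ds^2)/s^2 with A = 1, B = 4.
Substitute u = sqrt(A/B)*m: g = B*(du^2 + ds^2)/s^2, i.e. B times the
Poincare upper half-plane metric, which has constant Gaussian curvature -1.
Scaling a 2D metric by a constant c divides the Gaussian curvature by c,
so K = -1/B = -1/(4) = -0.2500 everywhere (the point (m, s) = (-5, 4) is irrelevant:
the curvature is constant).
The requested Gaussian curvature is K = -0.2500.

-0.2500


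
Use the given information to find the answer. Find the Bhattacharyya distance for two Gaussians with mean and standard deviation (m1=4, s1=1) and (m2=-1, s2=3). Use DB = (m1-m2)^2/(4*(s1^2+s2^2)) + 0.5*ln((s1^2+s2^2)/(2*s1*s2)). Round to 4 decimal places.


Bhattacharyya distance between two Gaussians:
DB = (m1-m2)^2/(4*(s1^2+s2^2)) + (1/2)*ln((s1^2+s2^2)/(2*s1*s2)).
(m1-m2)^2 = (5)^2 = 25.
s1^2+s2^2 = 1 + 9 = 10.
term1 = 25/40 = 0.625.
term2 = 0.5*ln(10/6.0) = 0.255413.
DB = 0.625 + 0.255413 = 0.8804

0.8804


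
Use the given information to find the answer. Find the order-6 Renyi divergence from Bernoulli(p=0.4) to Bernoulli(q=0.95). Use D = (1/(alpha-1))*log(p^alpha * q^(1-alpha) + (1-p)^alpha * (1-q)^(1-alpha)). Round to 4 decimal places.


Renyi divergence of order alpha between Bernoulli distributions:
D = (1/(alpha-1))*log(p^alpha * q^(1-alpha) + (1-p)^alpha * (1-q)^(1-alpha)).
alpha = 6, p = 0.4, q = 0.95.
p^alpha * q^(1-alpha) = 0.4^6 * 0.95^-5 = 0.005293.
(1-p)^alpha * (1-q)^(1-alpha) = 0.6^6 * 0.05^-5 = 149299.2.
sum = 0.005293 + 149299.2 = 149299.205293.
D = (1/5)*log(149299.205293) = 2.3827

2.3827


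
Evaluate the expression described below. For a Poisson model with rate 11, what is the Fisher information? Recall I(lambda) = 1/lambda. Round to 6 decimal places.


Fisher information for Poisson: I(lambda) = 1/lambda.
lambda = 11.
I(lambda) = 1/11 = 0.090909

0.090909


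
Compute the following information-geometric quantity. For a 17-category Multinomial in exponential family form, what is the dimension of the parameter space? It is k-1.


Exponential family dimension calculation:
For Multinomial with k=17 categories, dim = k-1 = 16.

16


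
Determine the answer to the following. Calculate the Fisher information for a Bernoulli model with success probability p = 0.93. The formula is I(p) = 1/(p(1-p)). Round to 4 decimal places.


For Bernoulli(p), Fisher information is I(p) = 1/(p*(1-p)).
p = 0.93, 1-p = 0.07.
p*(1-p) = 0.0651.
I(p) = 1/0.0651 = 15.3610

15.3610


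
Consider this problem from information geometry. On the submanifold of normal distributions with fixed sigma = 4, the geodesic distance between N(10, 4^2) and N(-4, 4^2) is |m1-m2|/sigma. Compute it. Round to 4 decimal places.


On the fixed-variance normal subfamily, geodesic distance = |m1-m2|/sigma.
|10 - -4| = 14.
sigma = 4.
d = 14/4 = 3.5000

3.5000


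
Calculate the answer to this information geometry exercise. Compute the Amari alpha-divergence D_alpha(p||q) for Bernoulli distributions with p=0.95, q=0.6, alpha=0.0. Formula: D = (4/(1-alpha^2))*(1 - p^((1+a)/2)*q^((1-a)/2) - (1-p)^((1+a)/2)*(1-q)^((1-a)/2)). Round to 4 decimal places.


Amari alpha-divergence:
D = (4/(1-alpha^2))*(1 - p^((1+a)/2)*q^((1-a)/2) - (1-p)^((1+a)/2)*(1-q)^((1-a)/2)).
alpha = 0.0, p = 0.95, q = 0.6.
e1 = (1+alpha)/2 = 0.5, e2 = (1-alpha)/2 = 0.5.
t1 = p^e1 * q^e2 = 0.95^0.5 * 0.6^0.5 = 0.754983.
t2 = (1-p)^e1 * (1-q)^e2 = 0.05^0.5 * 0.4^0.5 = 0.141421.
4/(1-alpha^2) = 4.0.
D = 4.0*(1 - 0.754983 - 0.141421) = 0.4144

0.4144


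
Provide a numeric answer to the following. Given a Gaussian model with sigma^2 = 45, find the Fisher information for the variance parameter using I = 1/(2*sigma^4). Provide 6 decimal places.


Fisher information for variance: I(sigma^2) = 1/(2*sigma^4).
sigma^2 = 45, so sigma^4 = 2025.
I = 1/(2*2025) = 1/4050 = 0.000247

0.000247


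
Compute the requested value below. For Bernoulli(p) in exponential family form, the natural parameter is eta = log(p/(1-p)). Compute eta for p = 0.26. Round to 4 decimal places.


Natural parameter for Bernoulli: eta = log(p/(1-p)).
p = 0.26, 1-p = 0.74.
p/(1-p) = 0.351351.
eta = log(0.351351) = -1.0460

-1.0460


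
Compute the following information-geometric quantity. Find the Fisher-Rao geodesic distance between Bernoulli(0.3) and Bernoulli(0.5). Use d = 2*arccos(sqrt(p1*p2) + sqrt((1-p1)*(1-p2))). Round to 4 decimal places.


Geodesic distance on Bernoulli manifold:
d(p1,p2) = 2*arccos(sqrt(p1*p2) + sqrt((1-p1)*(1-p2))).
sqrt(p1*p2) = sqrt(0.3*0.5) = 0.387298.
sqrt((1-p1)*(1-p2)) = sqrt(0.7*0.5) = 0.591608.
arg = 0.387298 + 0.591608 = 0.978906.
d = 2*arccos(0.978906) = 0.4115

0.4115


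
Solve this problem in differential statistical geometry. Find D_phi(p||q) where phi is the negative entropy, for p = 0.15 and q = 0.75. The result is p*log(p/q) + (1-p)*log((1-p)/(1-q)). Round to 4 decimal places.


Bregman divergence with negative entropy generator:
D = p*log(p/q) + (1-p)*log((1-p)/(1-q)).
p = 0.15, q = 0.75.
p*log(p/q) = 0.15*log(0.15/0.75) = -0.241416.
(1-p)*log((1-p)/(1-q)) = 0.85*log(0.85/0.25) = 1.040209.
D = -0.241416 + 1.040209 = 0.7988

0.7988


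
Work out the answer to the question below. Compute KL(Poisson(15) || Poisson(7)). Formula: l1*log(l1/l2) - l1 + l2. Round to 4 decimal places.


KL divergence for Poisson:
KL = l1*log(l1/l2) - l1 + l2.
l1 = 15, l2 = 7.
log(15/7) = 0.76214.
l1*log(l1/l2) = 15 * 0.76214 = 11.432101.
KL = 11.432101 - 15 + 7 = 3.4321

3.4321


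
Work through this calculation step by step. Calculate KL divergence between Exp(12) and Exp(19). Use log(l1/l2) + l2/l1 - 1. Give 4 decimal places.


KL divergence for exponential family:
KL = log(l1/l2) + l2/l1 - 1.
log(12/19) = -0.459532.
19/12 = 1.583333.
KL = -0.459532 + 1.583333 - 1 = 0.1238

0.1238


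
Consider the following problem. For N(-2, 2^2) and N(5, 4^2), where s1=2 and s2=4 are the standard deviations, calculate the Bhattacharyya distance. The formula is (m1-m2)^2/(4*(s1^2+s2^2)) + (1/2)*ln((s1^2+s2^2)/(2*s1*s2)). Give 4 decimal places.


Bhattacharyya distance between two Gaussians:
DB = (m1-m2)^2/(4*(s1^2+s2^2)) + (1/2)*ln((s1^2+s2^2)/(2*s1*s2)).
(m1-m2)^2 = (-7)^2 = 49.
s1^2+s2^2 = 4 + 16 = 20.
term1 = 49/80 = 0.6125.
term2 = 0.5*ln(20/16.0) = 0.111572.
DB = 0.6125 + 0.111572 = 0.7241

0.7241


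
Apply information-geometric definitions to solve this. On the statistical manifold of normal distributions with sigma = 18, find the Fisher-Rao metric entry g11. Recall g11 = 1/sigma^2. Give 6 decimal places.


For the 2-parameter normal family, the Fisher metric has:
  g11 = 1/sigma^2, g22 = 2/sigma^2.
sigma = 18, sigma^2 = 324.
g11 = 0.003086

0.003086


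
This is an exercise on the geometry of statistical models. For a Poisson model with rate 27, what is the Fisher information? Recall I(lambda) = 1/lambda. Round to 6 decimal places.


Fisher information for Poisson: I(lambda) = 1/lambda.
lambda = 27.
I(lambda) = 1/27 = 0.037037

0.037037


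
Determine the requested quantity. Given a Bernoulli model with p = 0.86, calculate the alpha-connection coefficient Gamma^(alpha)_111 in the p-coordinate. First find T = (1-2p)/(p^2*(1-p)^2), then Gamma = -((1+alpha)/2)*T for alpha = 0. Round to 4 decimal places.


Skewness (Amari-Chentsov) tensor: T = (1-2p)/(p^2*(1-p)^2).
p = 0.86, 1-2p = -0.72, p^2 = 0.7396, (1-p)^2 = 0.0196.
T = -0.72/(0.7396 * 0.0196) = -49.668326.
In the p-coordinate, Gamma^(alpha) = Gamma^(0) - (alpha/2)*T with Gamma^(0) = (1/2)*g'(p) = -T/2,
so Gamma^(alpha) = -((1+alpha)/2)*T.
alpha = 0, -(1+alpha)/2 = -0.5.
Gamma = -0.5 * -49.668326 = 24.8342

24.8342


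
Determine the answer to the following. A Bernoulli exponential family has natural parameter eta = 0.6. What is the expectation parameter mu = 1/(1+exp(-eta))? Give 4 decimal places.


Dual coordinate (expectation parameter) for Bernoulli:
mu = 1/(1+exp(-eta)).
eta = 0.6.
exp(-eta) = exp(-0.6) = 0.548812.
mu = 1/(1+0.548812) = 0.6457

0.6457


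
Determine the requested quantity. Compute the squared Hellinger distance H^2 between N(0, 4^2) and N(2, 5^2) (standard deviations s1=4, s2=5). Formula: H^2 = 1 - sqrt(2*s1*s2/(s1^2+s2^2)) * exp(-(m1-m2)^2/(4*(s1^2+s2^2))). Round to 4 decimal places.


Squared Hellinger distance for Gaussians:
H^2 = 1 - sqrt(2*s1*s2/(s1^2+s2^2)) * exp(-(m1-m2)^2/(4*(s1^2+s2^2))).
s1^2 = 16, s2^2 = 25, s1^2+s2^2 = 41.
sqrt(2*4*5/(41)) = 0.98773.
(m1-m2)^2 = (-2)^2 = 4.
exp(-4/(4*41)) = exp(-0.02439) = 0.975905.
H^2 = 1 - 0.98773*0.975905 = 0.0361

0.0361


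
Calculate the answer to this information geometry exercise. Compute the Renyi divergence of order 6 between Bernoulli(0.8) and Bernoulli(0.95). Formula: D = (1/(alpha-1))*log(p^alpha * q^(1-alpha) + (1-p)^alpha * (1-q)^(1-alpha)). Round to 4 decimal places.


Renyi divergence of order alpha between Bernoulli distributions:
D = (1/(alpha-1))*log(p^alpha * q^(1-alpha) + (1-p)^alpha * (1-q)^(1-alpha)).
alpha = 6, p = 0.8, q = 0.95.
p^alpha * q^(1-alpha) = 0.8^6 * 0.95^-5 = 0.338783.
(1-p)^alpha * (1-q)^(1-alpha) = 0.2^6 * 0.05^-5 = 204.8.
sum = 0.338783 + 204.8 = 205.138783.
D = (1/5)*log(205.138783) = 1.0647

1.0647
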